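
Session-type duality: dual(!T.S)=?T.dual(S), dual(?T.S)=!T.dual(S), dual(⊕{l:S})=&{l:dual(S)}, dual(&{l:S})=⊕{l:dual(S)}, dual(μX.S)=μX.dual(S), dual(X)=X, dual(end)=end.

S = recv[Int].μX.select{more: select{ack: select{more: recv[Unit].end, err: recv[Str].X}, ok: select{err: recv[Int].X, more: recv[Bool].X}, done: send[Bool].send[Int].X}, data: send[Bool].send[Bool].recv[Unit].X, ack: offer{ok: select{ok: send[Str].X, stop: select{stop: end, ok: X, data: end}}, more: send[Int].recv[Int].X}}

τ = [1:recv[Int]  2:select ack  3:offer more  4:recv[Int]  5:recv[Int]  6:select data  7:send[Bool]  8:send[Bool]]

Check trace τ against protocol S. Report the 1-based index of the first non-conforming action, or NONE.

[1] recv[Int]  ok  now at μX.…
[2] select ack  ok  now at offer{ok: select{ok: send[Str].μX.…, stop: select{stop: end, ok: μX.…, data: end}}, more: send[Int].recv[Int].μX.…}
[3] offer more  ok  now at send[Int].recv[Int].μX.…
[4] got recv[Int], protocol expects send[Int]  ✗

4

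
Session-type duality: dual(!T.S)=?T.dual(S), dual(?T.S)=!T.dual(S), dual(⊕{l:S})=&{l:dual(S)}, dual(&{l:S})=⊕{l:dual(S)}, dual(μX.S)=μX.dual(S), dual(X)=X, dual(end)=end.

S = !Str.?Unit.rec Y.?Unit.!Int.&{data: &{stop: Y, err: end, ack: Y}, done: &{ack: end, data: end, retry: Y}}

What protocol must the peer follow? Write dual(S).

?Str.!Unit.rec Y.!Unit.?Int.+{data: +{stop: Y, err: end, ack: Y}, done: +{ack: end, data: end, retry: Y}}

!Str = ?Str
  ?Unit = !Unit
    rec Y = rec Y  (rec unchanged)
      ?Unit = !Unit
        !Int = ?Int
          &{data,done} = +{data,done}  (external→internal)
            • data:
              &{stop,err,ack} = +{stop,err,ack}  (external→internal)
                • stop:
                  Y self-dual
                • err:
                  end self-dual
                • ack:
                  Y self-dual
            • done:
              &{ack,data,retry} = +{ack,data,retry}  (external→internal)
                • ack:
                  end self-dual
                • data:
                  end self-dual
                • retry:
                  Y self-dual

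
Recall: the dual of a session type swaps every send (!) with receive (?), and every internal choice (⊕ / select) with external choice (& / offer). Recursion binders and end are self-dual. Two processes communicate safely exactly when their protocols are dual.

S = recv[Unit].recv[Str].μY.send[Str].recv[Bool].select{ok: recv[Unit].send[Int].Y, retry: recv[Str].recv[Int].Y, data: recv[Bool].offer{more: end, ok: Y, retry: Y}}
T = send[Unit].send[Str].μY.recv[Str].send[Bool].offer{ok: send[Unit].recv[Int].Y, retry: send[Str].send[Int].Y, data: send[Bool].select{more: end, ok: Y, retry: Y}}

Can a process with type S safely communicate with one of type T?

recv[Unit] | send[Unit]  ok
  recv[Str] | send[Str]  ok
    μY | μY  ok (binder kept)
      send[Str] | recv[Str]  ok
        recv[Bool] | send[Bool]  ok
          select{ok,retry,data} | offer{ok,retry,data}  ok same labels
            case ok:
              recv[Unit] | send[Unit]  ok
                send[Int] | recv[Int]  ok
                  Y | Y  ok
            case retry:
              recv[Str] | send[Str]  ok
                recv[Int] | send[Int]  ok
                  Y | Y  ok
            case data:
              recv[Bool] | send[Bool]  ok
                offer{more,ok,retry} | select{more,ok,retry}  ok same labels
                  case more:
                    end | end  ok
                  case ok:
                    Y | Y  ok
                  case retry:
                    Y | Y  ok

YES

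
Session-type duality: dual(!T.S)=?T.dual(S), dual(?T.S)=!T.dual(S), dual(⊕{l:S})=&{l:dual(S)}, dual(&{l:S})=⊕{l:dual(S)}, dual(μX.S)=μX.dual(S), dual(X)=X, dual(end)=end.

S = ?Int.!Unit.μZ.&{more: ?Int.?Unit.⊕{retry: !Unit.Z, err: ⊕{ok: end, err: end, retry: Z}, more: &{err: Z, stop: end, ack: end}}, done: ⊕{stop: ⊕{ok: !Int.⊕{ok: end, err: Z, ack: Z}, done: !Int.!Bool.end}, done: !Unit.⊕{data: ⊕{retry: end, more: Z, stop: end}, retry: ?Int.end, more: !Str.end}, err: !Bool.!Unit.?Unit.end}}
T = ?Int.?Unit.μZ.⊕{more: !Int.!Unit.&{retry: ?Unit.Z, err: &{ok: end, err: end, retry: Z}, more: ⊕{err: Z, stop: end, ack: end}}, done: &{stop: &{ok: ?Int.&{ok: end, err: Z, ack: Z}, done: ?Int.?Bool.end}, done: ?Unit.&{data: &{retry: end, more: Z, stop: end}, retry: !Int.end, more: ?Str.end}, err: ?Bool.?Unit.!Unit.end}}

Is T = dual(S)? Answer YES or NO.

?Int ‖ ?Int  ✗ same direction on both sides — not dual

NO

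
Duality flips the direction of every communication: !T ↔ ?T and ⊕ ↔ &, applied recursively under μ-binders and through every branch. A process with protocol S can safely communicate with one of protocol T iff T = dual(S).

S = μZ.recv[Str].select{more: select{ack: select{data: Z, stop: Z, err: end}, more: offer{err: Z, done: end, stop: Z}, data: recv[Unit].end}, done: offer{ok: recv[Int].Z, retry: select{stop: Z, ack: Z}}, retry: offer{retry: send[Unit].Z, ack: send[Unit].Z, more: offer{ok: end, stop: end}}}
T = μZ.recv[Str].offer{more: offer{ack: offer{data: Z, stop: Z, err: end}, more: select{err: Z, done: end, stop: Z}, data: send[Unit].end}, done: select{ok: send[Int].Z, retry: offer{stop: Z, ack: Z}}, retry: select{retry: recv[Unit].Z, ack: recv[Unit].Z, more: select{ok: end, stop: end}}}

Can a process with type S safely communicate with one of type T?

μZ vs μZ  ✓ (binder kept)
  recv[Str] vs recv[Str]  ✗ same direction on both sides — not dual

NO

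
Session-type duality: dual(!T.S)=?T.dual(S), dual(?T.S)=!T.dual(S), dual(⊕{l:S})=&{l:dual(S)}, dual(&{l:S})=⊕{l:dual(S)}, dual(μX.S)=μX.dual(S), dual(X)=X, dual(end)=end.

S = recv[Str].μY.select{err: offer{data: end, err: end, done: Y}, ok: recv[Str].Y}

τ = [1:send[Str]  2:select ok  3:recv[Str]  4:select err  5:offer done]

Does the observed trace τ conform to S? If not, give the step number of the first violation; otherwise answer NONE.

step 1: got send[Str], protocol expects recv[Str]  ✗

1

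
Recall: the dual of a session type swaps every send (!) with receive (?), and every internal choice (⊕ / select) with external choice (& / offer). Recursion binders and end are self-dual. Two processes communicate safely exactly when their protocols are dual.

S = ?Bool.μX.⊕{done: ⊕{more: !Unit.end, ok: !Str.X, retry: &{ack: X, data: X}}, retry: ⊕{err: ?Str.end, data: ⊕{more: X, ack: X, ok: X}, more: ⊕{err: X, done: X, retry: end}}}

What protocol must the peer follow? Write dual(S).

?Bool = !Bool
  μX = μX  (μ self-dual)
    ⊕{done,retry} = &{done,retry}  (internal→external)
      [done]
        ⊕{more,ok,retry} = &{more,ok,retry}  (internal→external)
          [more]
            !Unit = ?Unit
              end self-dual
          [ok]
            !Str = ?Str
              X self-dual
          [retry]
            &{ack,data} = ⊕{ack,data}  (external→internal)
              [ack]
                X self-dual
              [data]
                X self-dual
      [retry]
        ⊕{err,data,more} = &{err,data,more}  (internal→external)
          [err]
            ?Str = !Str
              end self-dual
          [data]
            ⊕{more,ack,ok} = &{more,ack,ok}  (internal→external)
              [more]
                X self-dual
              [ack]
                X self-dual
              [ok]
                X self-dual
          [more]
            ⊕{err,done,retry} = &{err,done,retry}  (internal→external)
              [err]
                X self-dual
              [done]
                X self-dual
              [retry]
                end self-dual

!Bool.μX.&{done: &{more: ?Unit.end, ok: ?Str.X, retry: ⊕{ack: X, data: X}}, retry: &{err: !Str.end, data: &{more: X, ack: X, ok: X}, more: &{err: X, done: X, retry: end}}}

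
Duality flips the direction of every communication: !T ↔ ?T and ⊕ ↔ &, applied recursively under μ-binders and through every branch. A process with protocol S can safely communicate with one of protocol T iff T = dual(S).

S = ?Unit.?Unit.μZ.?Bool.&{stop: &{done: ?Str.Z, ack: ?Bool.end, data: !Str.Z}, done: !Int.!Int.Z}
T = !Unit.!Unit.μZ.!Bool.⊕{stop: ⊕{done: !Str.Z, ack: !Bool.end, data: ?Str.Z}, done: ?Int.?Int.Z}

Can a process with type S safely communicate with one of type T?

?Unit ‖ !Unit  ✓
  ?Unit ‖ !Unit  ✓
    μZ ‖ μZ  ✓ (rec unchanged)
      ?Bool ‖ !Bool  ✓
        &{stop,done} ‖ ⊕{stop,done}  ✓ labels match
          • stop:
            &{done,ack,data} ‖ ⊕{done,ack,data}  ✓ labels match
              • done:
                ?Str ‖ !Str  ✓
                  Z ‖ Z  ✓
              • ack:
                ?Bool ‖ !Bool  ✓
                  end ‖ end  ✓
              • data:
                !Str ‖ ?Str  ✓
                  Z ‖ Z  ✓
          • done:
            !Int ‖ ?Int  ✓
              !Int ‖ ?Int  ✓
                Z ‖ Z  ✓

YES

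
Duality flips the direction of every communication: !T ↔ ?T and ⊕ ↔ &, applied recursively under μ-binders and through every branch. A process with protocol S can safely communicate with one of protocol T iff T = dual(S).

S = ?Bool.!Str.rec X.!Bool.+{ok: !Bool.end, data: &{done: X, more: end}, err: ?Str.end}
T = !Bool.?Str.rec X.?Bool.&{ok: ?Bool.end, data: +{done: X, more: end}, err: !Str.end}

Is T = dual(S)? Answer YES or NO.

?Bool | !Bool  match
  !Str | ?Str  match
    rec X | rec X  match (binder kept)
      !Bool | ?Bool  match
        +{ok,data,err} | &{ok,data,err}  match labels match
          case ok:
            !Bool | ?Bool  match
              end | end  match
          case data:
            &{done,more} | +{done,more}  match labels match
              case done:
                X | X  match
              case more:
                end | end  match
          case err:
            ?Str | !Str  match
              end | end  match

YES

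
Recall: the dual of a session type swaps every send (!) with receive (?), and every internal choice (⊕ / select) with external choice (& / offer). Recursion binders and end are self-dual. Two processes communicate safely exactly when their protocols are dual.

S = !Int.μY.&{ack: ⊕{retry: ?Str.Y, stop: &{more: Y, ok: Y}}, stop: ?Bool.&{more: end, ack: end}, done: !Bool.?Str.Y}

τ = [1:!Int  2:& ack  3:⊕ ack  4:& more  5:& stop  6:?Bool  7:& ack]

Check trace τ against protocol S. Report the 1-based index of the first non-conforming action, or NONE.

3

[1] !Int  ✓  residual = μY.…
[2] & ack  ✓  residual = ⊕{retry: ?Str.μY.…, stop: &{more: μY.…, ok: μY.…}}
[3] got ⊕ ack, protocol expects ⊕ retry or ⊕ stop  ✗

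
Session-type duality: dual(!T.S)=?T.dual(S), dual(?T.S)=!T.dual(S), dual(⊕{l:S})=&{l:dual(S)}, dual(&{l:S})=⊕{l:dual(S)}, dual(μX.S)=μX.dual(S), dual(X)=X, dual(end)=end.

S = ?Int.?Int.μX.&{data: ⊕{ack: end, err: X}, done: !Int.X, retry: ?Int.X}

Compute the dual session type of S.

?Int ↦ !Int
  ?Int ↦ !Int
    μX ↦ μX  (μ self-dual)
      &{data,done,retry} ↦ ⊕{data,done,retry}  (&→⊕)
        case data:
          ⊕{ack,err} ↦ &{ack,err}  (select→offer)
            case ack:
              end self-dual
            case err:
              X self-dual
        case done:
          !Int ↦ ?Int
            X self-dual
        case retry:
          ?Int ↦ !Int
            X self-dual

!Int.!Int.μX.⊕{data: &{ack: end, err: X}, done: ?Int.X, retry: !Int.X}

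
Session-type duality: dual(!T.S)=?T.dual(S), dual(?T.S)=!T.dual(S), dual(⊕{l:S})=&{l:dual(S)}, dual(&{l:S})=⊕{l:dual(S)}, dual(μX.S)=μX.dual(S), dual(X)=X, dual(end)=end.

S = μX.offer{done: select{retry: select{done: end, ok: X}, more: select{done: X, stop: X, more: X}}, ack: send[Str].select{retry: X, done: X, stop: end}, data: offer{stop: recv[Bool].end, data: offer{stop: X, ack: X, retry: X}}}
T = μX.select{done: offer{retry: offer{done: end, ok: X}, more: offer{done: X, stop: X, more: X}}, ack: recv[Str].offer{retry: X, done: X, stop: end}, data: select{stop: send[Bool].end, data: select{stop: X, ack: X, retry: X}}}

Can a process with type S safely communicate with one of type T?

μX | μX  match (binder kept)
  offer{done,ack,data} | select{done,ack,data}  match label sets agree
    [done]
      select{retry,more} | offer{retry,more}  match label sets agree
        [retry]
          select{done,ok} | offer{done,ok}  match label sets agree
            [done]
              end | end  match
            [ok]
              X | X  match
        [more]
          select{done,stop,more} | offer{done,stop,more}  match label sets agree
            [done]
              X | X  match
            [stop]
              X | X  match
            [more]
              X | X  match
    [ack]
      send[Str] | recv[Str]  match
        select{retry,done,stop} | offer{retry,done,stop}  match label sets agree
          [retry]
            X | X  match
          [done]
            X | X  match
          [stop]
            end | end  match
    [data]
      offer{stop,data} | select{stop,data}  match label sets agree
        [stop]
          recv[Bool] | send[Bool]  match
            end | end  match
        [data]
          offer{stop,ack,retry} | select{stop,ack,retry}  match label sets agree
            [stop]
              X | X  match
            [ack]
              X | X  match
            [retry]
              X | X  match

YES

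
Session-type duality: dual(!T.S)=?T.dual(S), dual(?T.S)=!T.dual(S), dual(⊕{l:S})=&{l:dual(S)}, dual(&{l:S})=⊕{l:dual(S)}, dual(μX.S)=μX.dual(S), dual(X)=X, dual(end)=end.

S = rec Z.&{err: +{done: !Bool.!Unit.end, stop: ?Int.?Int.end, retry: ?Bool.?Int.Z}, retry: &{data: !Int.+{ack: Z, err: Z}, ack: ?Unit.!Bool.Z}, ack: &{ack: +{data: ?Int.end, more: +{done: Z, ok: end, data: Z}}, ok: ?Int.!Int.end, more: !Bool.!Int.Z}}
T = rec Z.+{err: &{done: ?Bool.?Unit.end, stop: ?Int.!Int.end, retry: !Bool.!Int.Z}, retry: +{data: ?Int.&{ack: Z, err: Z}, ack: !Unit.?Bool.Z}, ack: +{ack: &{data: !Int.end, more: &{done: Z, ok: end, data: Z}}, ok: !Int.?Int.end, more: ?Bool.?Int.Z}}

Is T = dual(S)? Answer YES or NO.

rec Z ‖ rec Z  match (binder kept)
  &{err,retry,ack} ‖ +{err,retry,ack}  match labels match
    • err:
      +{done,stop,retry} ‖ &{done,stop,retry}  match labels match
        • done:
          !Bool ‖ ?Bool  match
            !Unit ‖ ?Unit  match
              end ‖ end  match
        • stop:
          ?Int ‖ ?Int  ✗ same direction on both sides — not dual

NO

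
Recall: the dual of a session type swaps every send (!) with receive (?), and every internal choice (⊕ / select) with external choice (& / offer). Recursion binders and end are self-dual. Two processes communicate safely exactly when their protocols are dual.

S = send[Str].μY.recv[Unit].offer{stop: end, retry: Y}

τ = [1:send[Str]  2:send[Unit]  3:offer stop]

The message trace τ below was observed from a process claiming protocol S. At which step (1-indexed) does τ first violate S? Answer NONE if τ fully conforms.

2

[1] send[Str]  match  state: μY.…
[2] got send[Unit], protocol expects recv[Unit]  ✗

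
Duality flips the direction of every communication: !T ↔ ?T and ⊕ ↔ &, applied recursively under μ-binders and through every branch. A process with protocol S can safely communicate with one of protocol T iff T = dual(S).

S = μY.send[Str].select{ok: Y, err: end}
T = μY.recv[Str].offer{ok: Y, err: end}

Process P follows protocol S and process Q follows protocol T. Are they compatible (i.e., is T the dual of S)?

μY ‖ μY  ok (rec unchanged)
  send[Str] ‖ recv[Str]  ok
    select{ok,err} ‖ offer{ok,err}  ok labels match
      • ok:
        Y ‖ Y  ok
      • err:
        end ‖ end  ok

YES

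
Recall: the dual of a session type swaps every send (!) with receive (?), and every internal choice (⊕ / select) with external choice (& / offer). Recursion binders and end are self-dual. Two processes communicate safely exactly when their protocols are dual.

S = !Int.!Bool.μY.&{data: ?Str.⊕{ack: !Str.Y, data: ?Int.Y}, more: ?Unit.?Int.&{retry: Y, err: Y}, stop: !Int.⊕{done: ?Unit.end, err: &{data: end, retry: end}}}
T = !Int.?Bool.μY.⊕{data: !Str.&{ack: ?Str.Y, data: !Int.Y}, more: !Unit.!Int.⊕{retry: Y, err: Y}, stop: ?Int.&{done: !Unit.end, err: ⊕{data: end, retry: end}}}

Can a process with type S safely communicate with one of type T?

NO

!Int ‖ !Int  ✗ same direction on both sides — not dual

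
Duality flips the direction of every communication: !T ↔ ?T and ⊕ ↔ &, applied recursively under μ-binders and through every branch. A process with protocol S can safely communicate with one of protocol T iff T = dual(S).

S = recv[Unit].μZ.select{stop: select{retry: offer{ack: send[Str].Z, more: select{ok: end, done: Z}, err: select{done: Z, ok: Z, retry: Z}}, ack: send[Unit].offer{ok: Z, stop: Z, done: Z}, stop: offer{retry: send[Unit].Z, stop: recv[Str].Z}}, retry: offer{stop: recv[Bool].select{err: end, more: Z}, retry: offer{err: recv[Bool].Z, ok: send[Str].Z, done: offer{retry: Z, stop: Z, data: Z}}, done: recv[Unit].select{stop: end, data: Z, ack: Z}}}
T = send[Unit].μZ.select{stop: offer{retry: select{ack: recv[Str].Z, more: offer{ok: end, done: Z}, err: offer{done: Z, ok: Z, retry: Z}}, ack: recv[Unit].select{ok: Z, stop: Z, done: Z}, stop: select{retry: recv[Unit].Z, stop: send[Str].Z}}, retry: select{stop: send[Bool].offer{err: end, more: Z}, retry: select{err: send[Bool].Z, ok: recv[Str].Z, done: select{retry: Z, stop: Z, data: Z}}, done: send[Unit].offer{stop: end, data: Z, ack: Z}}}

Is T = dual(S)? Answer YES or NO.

NO

recv[Unit] vs send[Unit]  ok
  μZ vs μZ  ok (μ self-dual)
    select{stop,retry} vs select{stop,retry}  ✗ choice polarity not flipped — not dual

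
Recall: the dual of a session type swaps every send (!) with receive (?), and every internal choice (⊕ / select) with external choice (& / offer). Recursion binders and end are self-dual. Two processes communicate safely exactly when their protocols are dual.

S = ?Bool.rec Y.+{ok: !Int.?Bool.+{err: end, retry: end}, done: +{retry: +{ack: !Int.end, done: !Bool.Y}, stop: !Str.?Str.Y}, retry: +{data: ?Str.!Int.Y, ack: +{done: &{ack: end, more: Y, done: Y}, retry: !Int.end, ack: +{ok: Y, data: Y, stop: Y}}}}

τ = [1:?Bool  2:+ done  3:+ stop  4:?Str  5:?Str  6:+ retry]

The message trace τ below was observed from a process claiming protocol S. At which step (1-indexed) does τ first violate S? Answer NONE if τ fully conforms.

step 1: ?Bool  match  state: rec Y.…
step 2: + done  match  state: +{retry: +{ack: !Int.end, done: !Bool.rec Y.…}, stop: !Str.?Str.rec Y.…}
step 3: + stop  match  state: !Str.?Str.rec Y.…
step 4: got ?Str, protocol expects !Str  ✗

4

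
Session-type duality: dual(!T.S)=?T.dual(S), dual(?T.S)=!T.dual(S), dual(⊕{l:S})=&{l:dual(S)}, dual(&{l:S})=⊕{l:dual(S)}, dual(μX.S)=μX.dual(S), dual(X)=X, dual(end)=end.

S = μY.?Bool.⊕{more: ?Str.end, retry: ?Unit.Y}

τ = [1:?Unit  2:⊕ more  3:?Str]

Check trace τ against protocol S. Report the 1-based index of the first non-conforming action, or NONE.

@1 got ?Unit, protocol expects ?Bool  ✗

1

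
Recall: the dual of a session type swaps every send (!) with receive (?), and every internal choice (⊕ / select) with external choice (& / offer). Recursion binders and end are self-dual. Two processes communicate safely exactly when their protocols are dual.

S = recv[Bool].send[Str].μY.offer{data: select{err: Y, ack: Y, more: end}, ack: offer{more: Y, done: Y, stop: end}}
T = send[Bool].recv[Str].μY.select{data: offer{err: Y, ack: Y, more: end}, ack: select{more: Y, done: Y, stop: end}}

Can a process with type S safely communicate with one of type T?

YES

recv[Bool] ‖ send[Bool]  ok
  send[Str] ‖ recv[Str]  ok
    μY ‖ μY  ok (μ self-dual)
      offer{data,ack} ‖ select{data,ack}  ok labels match
        [data]
          select{err,ack,more} ‖ offer{err,ack,more}  ok labels match
            [err]
              Y ‖ Y  ok
            [ack]
              Y ‖ Y  ok
            [more]
              end ‖ end  ok
        [ack]
          offer{more,done,stop} ‖ select{more,done,stop}  ok labels match
            [more]
              Y ‖ Y  ok
            [done]
              Y ‖ Y  ok
            [stop]
              end ‖ end  ok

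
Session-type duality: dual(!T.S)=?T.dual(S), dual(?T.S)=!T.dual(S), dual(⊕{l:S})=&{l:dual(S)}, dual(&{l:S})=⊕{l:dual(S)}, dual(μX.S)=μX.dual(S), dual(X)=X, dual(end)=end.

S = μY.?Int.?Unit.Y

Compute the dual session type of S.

μY.!Int.!Unit.Y

μY → μY  (μ self-dual)
  ?Int → !Int
    ?Unit → !Unit
      Y ↦ Y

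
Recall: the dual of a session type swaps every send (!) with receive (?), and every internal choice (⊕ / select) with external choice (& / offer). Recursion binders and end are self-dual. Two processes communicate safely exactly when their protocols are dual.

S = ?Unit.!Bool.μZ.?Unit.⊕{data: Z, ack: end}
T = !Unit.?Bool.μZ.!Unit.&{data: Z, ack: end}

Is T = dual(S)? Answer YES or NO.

YES

?Unit vs !Unit  match
  !Bool vs ?Bool  match
    μZ vs μZ  match (rec unchanged)
      ?Unit vs !Unit  match
        ⊕{data,ack} vs &{data,ack}  match label sets agree
          case data:
            Z vs Z  match
          case ack:
            end vs end  match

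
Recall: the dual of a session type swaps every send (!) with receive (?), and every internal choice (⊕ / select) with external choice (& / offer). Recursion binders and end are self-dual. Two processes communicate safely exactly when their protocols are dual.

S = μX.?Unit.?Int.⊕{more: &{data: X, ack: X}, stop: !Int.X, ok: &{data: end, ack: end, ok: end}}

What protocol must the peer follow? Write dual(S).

μX = μX  (binder kept)
  ?Unit = !Unit
    ?Int = !Int
      ⊕{more,stop,ok} = &{more,stop,ok}  (select→offer)
        case more:
          &{data,ack} = ⊕{data,ack}  (offer→select)
            case data:
              X self-dual
            case ack:
              X self-dual
        case stop:
          !Int = ?Int
            X self-dual
        case ok:
          &{data,ack,ok} = ⊕{data,ack,ok}  (offer→select)
            case data:
              end self-dual
            case ack:
              end self-dual
            case ok:
              end self-dual

μX.!Unit.!Int.&{more: ⊕{data: X, ack: X}, stop: ?Int.X, ok: ⊕{data: end, ack: end, ok: end}}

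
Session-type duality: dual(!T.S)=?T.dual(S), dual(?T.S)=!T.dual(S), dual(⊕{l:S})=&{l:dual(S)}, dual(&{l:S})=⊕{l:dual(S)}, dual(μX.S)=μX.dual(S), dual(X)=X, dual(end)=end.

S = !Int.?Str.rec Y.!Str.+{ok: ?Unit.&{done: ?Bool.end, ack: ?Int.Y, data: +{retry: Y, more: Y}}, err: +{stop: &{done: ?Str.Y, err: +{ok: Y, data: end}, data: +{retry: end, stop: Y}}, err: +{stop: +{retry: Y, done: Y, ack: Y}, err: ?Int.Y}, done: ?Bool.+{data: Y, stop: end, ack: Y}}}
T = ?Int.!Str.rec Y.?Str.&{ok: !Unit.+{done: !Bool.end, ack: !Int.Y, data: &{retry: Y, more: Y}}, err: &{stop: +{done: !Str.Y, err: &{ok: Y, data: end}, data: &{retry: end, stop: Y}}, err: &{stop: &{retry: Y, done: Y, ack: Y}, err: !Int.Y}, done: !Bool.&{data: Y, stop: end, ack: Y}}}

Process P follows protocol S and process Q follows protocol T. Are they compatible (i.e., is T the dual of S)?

YES

!Int ‖ ?Int  ok
  ?Str ‖ !Str  ok
    rec Y ‖ rec Y  ok (binder kept)
      !Str ‖ ?Str  ok
        +{ok,err} ‖ &{ok,err}  ok same labels
          case ok:
            ?Unit ‖ !Unit  ok
              &{done,ack,data} ‖ +{done,ack,data}  ok same labels
                case done:
                  ?Bool ‖ !Bool  ok
                    end ‖ end  ok
                case ack:
                  ?Int ‖ !Int  ok
                    Y ‖ Y  ok
                case data:
                  +{retry,more} ‖ &{retry,more}  ok same labels
                    case retry:
                      Y ‖ Y  ok
                    case more:
                      Y ‖ Y  ok
          case err:
            +{stop,err,done} ‖ &{stop,err,done}  ok same labels
              case stop:
                &{done,err,data} ‖ +{done,err,data}  ok same labels
                  case done:
                    ?Str ‖ !Str  ok
                      Y ‖ Y  ok
                  case err:
                    +{ok,data} ‖ &{ok,data}  ok same labels
                      case ok:
                        Y ‖ Y  ok
                      case data:
                        end ‖ end  ok
                  case data:
                    +{retry,stop} ‖ &{retry,stop}  ok same labels
                      case retry:
                        end ‖ end  ok
                      case stop:
                        Y ‖ Y  ok
              case err:
                +{stop,err} ‖ &{stop,err}  ok same labels
                  case stop:
                    +{retry,done,ack} ‖ &{retry,done,ack}  ok same labels
                      case retry:
                        Y ‖ Y  ok
                      case done:
                        Y ‖ Y  ok
                      case ack:
                        Y ‖ Y  ok
                  case err:
                    ?Int ‖ !Int  ok
                      Y ‖ Y  ok
              case done:
                ?Bool ‖ !Bool  ok
                  +{data,stop,ack} ‖ &{data,stop,ack}  ok same labels
                    case data:
                      Y ‖ Y  ok
                    case stop:
                      end ‖ end  ok
                    case ack:
                      Y ‖ Y  ok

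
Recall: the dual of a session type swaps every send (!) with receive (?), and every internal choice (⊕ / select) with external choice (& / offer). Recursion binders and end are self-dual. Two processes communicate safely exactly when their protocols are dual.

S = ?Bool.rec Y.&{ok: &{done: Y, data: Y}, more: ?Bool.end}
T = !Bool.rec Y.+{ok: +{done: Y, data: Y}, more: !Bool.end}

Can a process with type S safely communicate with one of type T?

YES

?Bool ‖ !Bool  ✓
  rec Y ‖ rec Y  ✓ (μ self-dual)
    &{ok,more} ‖ +{ok,more}  ✓ same labels
      case ok:
        &{done,data} ‖ +{done,data}  ✓ same labels
          case done:
            Y ‖ Y  ✓
          case data:
            Y ‖ Y  ✓
      case more:
        ?Bool ‖ !Bool  ✓
          end ‖ end  ✓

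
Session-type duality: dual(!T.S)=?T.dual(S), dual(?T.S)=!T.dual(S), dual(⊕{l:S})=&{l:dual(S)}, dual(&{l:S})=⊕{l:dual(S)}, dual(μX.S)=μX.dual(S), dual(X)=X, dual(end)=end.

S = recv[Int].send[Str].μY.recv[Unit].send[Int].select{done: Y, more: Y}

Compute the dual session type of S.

recv[Int] = send[Int]
  send[Str] = recv[Str]
    μY = μY  (μ self-dual)
      recv[Unit] = send[Unit]
        send[Int] = recv[Int]
          select{done,more} = offer{done,more}  (internal→external)
            [done]
              Y ↦ Y
            [more]
              Y ↦ Y

send[Int].recv[Str].μY.send[Unit].recv[Int].offer{done: Y, more: Y}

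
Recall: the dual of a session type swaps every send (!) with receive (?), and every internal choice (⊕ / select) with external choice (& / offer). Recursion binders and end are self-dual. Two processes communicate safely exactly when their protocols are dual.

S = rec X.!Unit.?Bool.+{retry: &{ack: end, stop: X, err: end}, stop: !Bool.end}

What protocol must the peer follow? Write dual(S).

rec X.?Unit.!Bool.&{retry: +{ack: end, stop: X, err: end}, stop: ?Bool.end}

rec X ↦ rec X  (binder kept)
  !Unit ↦ ?Unit
    ?Bool ↦ !Bool
      +{retry,stop} ↦ &{retry,stop}  (⊕→&)
        [retry]
          &{ack,stop,err} ↦ +{ack,stop,err}  (&→⊕)
            [ack]
              dual(end) = end
            [stop]
              dual(X) = X
            [err]
              dual(end) = end
        [stop]
          !Bool ↦ ?Bool
            dual(end) = end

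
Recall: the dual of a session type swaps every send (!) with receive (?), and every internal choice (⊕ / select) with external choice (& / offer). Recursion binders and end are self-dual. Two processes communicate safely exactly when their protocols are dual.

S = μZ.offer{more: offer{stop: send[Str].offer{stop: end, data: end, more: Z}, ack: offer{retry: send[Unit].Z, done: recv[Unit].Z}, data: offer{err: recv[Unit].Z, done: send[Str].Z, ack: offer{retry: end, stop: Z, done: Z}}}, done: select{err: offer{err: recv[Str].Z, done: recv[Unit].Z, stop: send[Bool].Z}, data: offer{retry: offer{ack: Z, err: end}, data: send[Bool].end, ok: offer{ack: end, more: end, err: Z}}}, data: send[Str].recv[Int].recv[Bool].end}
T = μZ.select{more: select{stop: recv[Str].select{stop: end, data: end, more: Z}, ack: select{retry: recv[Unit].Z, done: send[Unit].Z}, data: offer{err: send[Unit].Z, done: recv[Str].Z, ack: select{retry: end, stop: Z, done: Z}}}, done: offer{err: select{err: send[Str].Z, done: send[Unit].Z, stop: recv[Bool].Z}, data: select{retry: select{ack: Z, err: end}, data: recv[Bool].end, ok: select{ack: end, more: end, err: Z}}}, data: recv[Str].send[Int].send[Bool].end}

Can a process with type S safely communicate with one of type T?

NO

μZ ‖ μZ  match (binder kept)
  offer{more,done,data} ‖ select{more,done,data}  match same labels
    • more:
      offer{stop,ack,data} ‖ select{stop,ack,data}  match same labels
        • stop:
          send[Str] ‖ recv[Str]  match
            offer{stop,data,more} ‖ select{stop,data,more}  match same labels
              • stop:
                end ‖ end  match
              • data:
                end ‖ end  match
              • more:
                Z ‖ Z  match
        • ack:
          offer{retry,done} ‖ select{retry,done}  match same labels
            • retry:
              send[Unit] ‖ recv[Unit]  match
                Z ‖ Z  match
            • done:
              recv[Unit] ‖ send[Unit]  match
                Z ‖ Z  match
        • data:
          offer{err,done,ack} ‖ offer{err,done,ack}  ✗ choice polarity not flipped — not dual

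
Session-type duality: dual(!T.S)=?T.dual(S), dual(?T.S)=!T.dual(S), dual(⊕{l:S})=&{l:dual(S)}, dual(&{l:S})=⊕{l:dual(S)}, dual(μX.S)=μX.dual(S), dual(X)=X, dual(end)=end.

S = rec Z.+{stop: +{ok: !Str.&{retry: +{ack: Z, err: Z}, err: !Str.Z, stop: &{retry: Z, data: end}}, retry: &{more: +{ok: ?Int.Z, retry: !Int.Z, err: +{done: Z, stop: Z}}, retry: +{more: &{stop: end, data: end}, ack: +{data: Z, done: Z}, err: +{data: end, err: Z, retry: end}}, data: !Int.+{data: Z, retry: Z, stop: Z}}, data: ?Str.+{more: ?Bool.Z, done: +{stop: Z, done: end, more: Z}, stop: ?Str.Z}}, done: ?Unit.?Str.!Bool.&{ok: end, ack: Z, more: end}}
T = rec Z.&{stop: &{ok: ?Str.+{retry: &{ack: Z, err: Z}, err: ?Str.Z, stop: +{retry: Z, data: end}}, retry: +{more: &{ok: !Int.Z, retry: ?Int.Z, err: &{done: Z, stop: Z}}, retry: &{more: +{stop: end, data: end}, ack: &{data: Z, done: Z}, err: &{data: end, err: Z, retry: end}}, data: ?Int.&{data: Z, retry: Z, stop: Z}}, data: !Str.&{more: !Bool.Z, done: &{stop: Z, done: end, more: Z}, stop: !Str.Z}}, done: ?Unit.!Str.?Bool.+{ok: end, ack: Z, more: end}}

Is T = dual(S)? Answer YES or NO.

rec Z vs rec Z  ok (binder kept)
  +{stop,done} vs &{stop,done}  ok same labels
    • stop:
      +{ok,retry,data} vs &{ok,retry,data}  ok same labels
        • ok:
          !Str vs ?Str  ok
            &{retry,err,stop} vs +{retry,err,stop}  ok same labels
              • retry:
                +{ack,err} vs &{ack,err}  ok same labels
                  • ack:
                    Z vs Z  ok
                  • err:
                    Z vs Z  ok
              • err:
                !Str vs ?Str  ok
                  Z vs Z  ok
              • stop:
                &{retry,data} vs +{retry,data}  ok same labels
                  • retry:
                    Z vs Z  ok
                  • data:
                    end vs end  ok
        • retry:
          &{more,retry,data} vs +{more,retry,data}  ok same labels
            • more:
              +{ok,retry,err} vs &{ok,retry,err}  ok same labels
                • ok:
                  ?Int vs !Int  ok
                    Z vs Z  ok
                • retry:
                  !Int vs ?Int  ok
                    Z vs Z  ok
                • err:
                  +{done,stop} vs &{done,stop}  ok same labels
                    • done:
                      Z vs Z  ok
                    • stop:
                      Z vs Z  ok
            • retry:
              +{more,ack,err} vs &{more,ack,err}  ok same labels
                • more:
                  &{stop,data} vs +{stop,data}  ok same labels
                    • stop:
                      end vs end  ok
                    • data:
                      end vs end  ok
                • ack:
                  +{data,done} vs &{data,done}  ok same labels
                    • data:
                      Z vs Z  ok
                    • done:
                      Z vs Z  ok
                • err:
                  +{data,err,retry} vs &{data,err,retry}  ok same labels
                    • data:
                      end vs end  ok
                    • err:
                      Z vs Z  ok
                    • retry:
                      end vs end  ok
            • data:
              !Int vs ?Int  ok
                +{data,retry,stop} vs &{data,retry,stop}  ok same labels
                  • data:
                    Z vs Z  ok
                  • retry:
                    Z vs Z  ok
                  • stop:
                    Z vs Z  ok
        • data:
          ?Str vs !Str  ok
            +{more,done,stop} vs &{more,done,stop}  ok same labels
              • more:
                ?Bool vs !Bool  ok
                  Z vs Z  ok
              • done:
                +{stop,done,more} vs &{stop,done,more}  ok same labels
                  • stop:
                    Z vs Z  ok
                  • done:
                    end vs end  ok
                  • more:
                    Z vs Z  ok
              • stop:
                ?Str vs !Str  ok
                  Z vs Z  ok
    • done:
      ?Unit vs ?Unit  ✗ same direction on both sides — not dual

NO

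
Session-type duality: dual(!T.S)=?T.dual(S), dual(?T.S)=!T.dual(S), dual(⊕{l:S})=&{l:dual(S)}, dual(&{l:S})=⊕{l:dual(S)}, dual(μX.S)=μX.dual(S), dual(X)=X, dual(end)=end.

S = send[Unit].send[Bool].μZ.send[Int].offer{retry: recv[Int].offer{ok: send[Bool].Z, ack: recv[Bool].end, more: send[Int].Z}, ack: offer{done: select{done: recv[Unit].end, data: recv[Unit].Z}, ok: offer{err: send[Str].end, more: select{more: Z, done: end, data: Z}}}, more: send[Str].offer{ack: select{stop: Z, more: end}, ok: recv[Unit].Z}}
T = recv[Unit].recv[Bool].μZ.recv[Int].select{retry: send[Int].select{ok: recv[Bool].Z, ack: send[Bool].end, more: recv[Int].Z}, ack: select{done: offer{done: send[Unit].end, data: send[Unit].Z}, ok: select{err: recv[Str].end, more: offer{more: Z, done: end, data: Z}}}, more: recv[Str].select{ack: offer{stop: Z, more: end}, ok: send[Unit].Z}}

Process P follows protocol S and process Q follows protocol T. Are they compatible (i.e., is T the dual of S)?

YES

send[Unit] ‖ recv[Unit]  match
  send[Bool] ‖ recv[Bool]  match
    μZ ‖ μZ  match (rec unchanged)
      send[Int] ‖ recv[Int]  match
        offer{retry,ack,more} ‖ select{retry,ack,more}  match label sets agree
          [retry]
            recv[Int] ‖ send[Int]  match
              offer{ok,ack,more} ‖ select{ok,ack,more}  match label sets agree
                [ok]
                  send[Bool] ‖ recv[Bool]  match
                    Z ‖ Z  match
                [ack]
                  recv[Bool] ‖ send[Bool]  match
                    end ‖ end  match
                [more]
                  send[Int] ‖ recv[Int]  match
                    Z ‖ Z  match
          [ack]
            offer{done,ok} ‖ select{done,ok}  match label sets agree
              [done]
                select{done,data} ‖ offer{done,data}  match label sets agree
                  [done]
                    recv[Unit] ‖ send[Unit]  match
                      end ‖ end  match
                  [data]
                    recv[Unit] ‖ send[Unit]  match
                      Z ‖ Z  match
              [ok]
                offer{err,more} ‖ select{err,more}  match label sets agree
                  [err]
                    send[Str] ‖ recv[Str]  match
                      end ‖ end  match
                  [more]
                    select{more,done,data} ‖ offer{more,done,data}  match label sets agree
                      [more]
                        Z ‖ Z  match
                      [done]
                        end ‖ end  match
                      [data]
                        Z ‖ Z  match
          [more]
            send[Str] ‖ recv[Str]  match
              offer{ack,ok} ‖ select{ack,ok}  match label sets agree
                [ack]
                  select{stop,more} ‖ offer{stop,more}  match label sets agree
                    [stop]
                      Z ‖ Z  match
                    [more]
                      end ‖ end  match
                [ok]
                  recv[Unit] ‖ send[Unit]  match
                    Z ‖ Z  match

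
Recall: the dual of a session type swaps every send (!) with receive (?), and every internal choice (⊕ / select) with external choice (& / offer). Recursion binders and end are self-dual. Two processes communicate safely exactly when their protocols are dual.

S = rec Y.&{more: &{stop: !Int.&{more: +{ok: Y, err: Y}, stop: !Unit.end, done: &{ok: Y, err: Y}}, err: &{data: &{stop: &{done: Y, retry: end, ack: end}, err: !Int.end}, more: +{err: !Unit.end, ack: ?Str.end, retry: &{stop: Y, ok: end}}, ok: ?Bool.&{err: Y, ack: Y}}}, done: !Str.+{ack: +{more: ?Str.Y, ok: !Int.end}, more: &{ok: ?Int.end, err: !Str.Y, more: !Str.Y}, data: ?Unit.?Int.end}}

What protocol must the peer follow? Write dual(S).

rec Y ↦ rec Y  (μ self-dual)
  &{more,done} ↦ +{more,done}  (external→internal)
    • more:
      &{stop,err} ↦ +{stop,err}  (external→internal)
        • stop:
          !Int ↦ ?Int
            &{more,stop,done} ↦ +{more,stop,done}  (external→internal)
              • more:
                +{ok,err} ↦ &{ok,err}  (⊕→&)
                  • ok:
                    Y ↦ Y
                  • err:
                    Y ↦ Y
              • stop:
                !Unit ↦ ?Unit
                  end ↦ end
              • done:
                &{ok,err} ↦ +{ok,err}  (external→internal)
                  • ok:
                    Y ↦ Y
                  • err:
                    Y ↦ Y
        • err:
          &{data,more,ok} ↦ +{data,more,ok}  (external→internal)
            • data:
              &{stop,err} ↦ +{stop,err}  (external→internal)
                • stop:
                  &{done,retry,ack} ↦ +{done,retry,ack}  (external→internal)
                    • done:
                      Y ↦ Y
                    • retry:
                      end ↦ end
                    • ack:
                      end ↦ end
                • err:
                  !Int ↦ ?Int
                    end ↦ end
            • more:
              +{err,ack,retry} ↦ &{err,ack,retry}  (⊕→&)
                • err:
                  !Unit ↦ ?Unit
                    end ↦ end
                • ack:
                  ?Str ↦ !Str
                    end ↦ end
                • retry:
                  &{stop,ok} ↦ +{stop,ok}  (external→internal)
                    • stop:
                      Y ↦ Y
                    • ok:
                      end ↦ end
            • ok:
              ?Bool ↦ !Bool
                &{err,ack} ↦ +{err,ack}  (external→internal)
                  • err:
                    Y ↦ Y
                  • ack:
                    Y ↦ Y
    • done:
      !Str ↦ ?Str
        +{ack,more,data} ↦ &{ack,more,data}  (⊕→&)
          • ack:
            +{more,ok} ↦ &{more,ok}  (⊕→&)
              • more:
                ?Str ↦ !Str
                  Y ↦ Y
              • ok:
                !Int ↦ ?Int
                  end ↦ end
          • more:
            &{ok,err,more} ↦ +{ok,err,more}  (external→internal)
              • ok:
                ?Int ↦ !Int
                  end ↦ end
              • err:
                !Str ↦ ?Str
                  Y ↦ Y
              • more:
                !Str ↦ ?Str
                  Y ↦ Y
          • data:
            ?Unit ↦ !Unit
              ?Int ↦ !Int
                end ↦ end

rec Y.+{more: +{stop: ?Int.+{more: &{ok: Y, err: Y}, stop: ?Unit.end, done: +{ok: Y, err: Y}}, err: +{data: +{stop: +{done: Y, retry: end, ack: end}, err: ?Int.end}, more: &{err: ?Unit.end, ack: !Str.end, retry: +{stop: Y, ok: end}}, ok: !Bool.+{err: Y, ack: Y}}}, done: ?Str.&{ack: &{more: !Str.Y, ok: ?Int.end}, more: +{ok: !Int.end, err: ?Str.Y, more: ?Str.Y}, data: !Unit.!Int.end}}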